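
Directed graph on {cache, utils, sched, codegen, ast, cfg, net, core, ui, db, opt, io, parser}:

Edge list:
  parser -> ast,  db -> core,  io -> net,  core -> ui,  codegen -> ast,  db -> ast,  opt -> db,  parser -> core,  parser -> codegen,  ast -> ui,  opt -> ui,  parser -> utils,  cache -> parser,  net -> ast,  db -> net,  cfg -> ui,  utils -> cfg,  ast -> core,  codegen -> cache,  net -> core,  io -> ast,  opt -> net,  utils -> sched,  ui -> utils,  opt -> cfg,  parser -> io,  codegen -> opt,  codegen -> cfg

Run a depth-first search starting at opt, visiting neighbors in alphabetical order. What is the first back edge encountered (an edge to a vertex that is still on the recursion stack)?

DFS from opt (visiting neighbors in alphabetical order); mark gray on enter, black on exit:
opt gray
  cfg gray
    ui gray
      utils gray
        utils→cfg: cfg is gray → back edge
First back edge: utils → cfg.

utils->cfg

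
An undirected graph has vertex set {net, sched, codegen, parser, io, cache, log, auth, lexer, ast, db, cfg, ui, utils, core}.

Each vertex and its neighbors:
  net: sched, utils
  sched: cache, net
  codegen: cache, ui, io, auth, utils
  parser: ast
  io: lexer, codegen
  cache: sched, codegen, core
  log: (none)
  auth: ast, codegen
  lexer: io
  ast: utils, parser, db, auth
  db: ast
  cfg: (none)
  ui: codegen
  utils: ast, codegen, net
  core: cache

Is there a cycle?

DFS, tracking each vertex's parent; an edge to a visited non-parent vertex closes a cycle.
Start from log:
visit log (parent –)
visit net (parent –)
  visit sched (parent net)
    visit cache (parent sched)
      cache–sched: parent, skip
      visit codegen (parent cache)
        codegen–cache: parent, skip
        visit ui (parent codegen)
          ui–codegen: parent, skip
        visit io (parent codegen)
          visit lexer (parent io)
            lexer–io: parent, skip
          io–codegen: parent, skip
        visit auth (parent codegen)
          visit ast (parent auth)
            visit utils (parent ast)
              utils–ast: parent, skip
              utils–codegen: codegen visited and ≠ parent → cycle
Cycle: codegen – auth – ast – utils – codegen.

Yes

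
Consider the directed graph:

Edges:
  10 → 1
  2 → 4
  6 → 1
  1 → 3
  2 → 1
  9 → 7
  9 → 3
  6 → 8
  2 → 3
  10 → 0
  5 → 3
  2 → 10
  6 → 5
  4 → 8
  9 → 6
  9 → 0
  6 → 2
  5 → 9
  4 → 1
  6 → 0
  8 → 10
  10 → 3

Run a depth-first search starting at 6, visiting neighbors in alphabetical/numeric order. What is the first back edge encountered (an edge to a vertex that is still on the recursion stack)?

9->6

DFS from 6 (visiting neighbors in alphabetical/numeric order); mark gray on enter, black on exit:
6 gray
  0 gray
  0 black
  1 gray
    3 gray
    3 black
  1 black
  2 gray
    2→1: 1 black — skip
    2→3: 3 black — skip
    4 gray
      4→1: 1 black — skip
      8 gray
        10 gray
          10→0: 0 black — skip
          10→1: 1 black — skip
          10→3: 3 black — skip
        10 black
      8 black
    4 black
    2→10: 10 black — skip
  2 black
  5 gray
    5→3: 3 black — skip
    9 gray
      9→0: 0 black — skip
      9→3: 3 black — skip
      9→6: 6 is gray → back edge
First back edge: 9 → 6.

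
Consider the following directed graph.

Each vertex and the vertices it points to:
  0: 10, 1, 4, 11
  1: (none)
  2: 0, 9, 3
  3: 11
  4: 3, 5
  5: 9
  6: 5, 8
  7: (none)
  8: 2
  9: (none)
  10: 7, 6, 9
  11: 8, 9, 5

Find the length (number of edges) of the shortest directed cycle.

4

For each vertex v, BFS finds the shortest path from v back to v.
The shortest such closed walk is 0 → 11 → 8 → 2 → 0, length 4.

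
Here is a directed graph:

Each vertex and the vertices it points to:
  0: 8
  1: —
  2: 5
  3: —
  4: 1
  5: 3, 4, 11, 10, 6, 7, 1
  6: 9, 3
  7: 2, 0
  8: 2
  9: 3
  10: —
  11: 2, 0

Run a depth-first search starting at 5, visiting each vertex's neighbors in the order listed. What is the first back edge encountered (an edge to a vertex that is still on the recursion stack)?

2->5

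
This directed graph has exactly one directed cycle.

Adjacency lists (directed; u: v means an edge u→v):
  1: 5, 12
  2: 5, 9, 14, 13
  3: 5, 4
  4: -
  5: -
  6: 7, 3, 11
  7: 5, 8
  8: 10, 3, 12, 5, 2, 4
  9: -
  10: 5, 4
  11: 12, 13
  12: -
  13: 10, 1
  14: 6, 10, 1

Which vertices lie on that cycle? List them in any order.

2, 6, 7, 8, 14

DFS with gray/black marking from 6:
6 gray
  7 gray
    5 gray
    5 black
    8 gray
      10 gray
        10→5: 5 black — skip
        4 gray
        4 black
      10 black
      3 gray
        3→5: 5 black — skip
        3→4: 4 black — skip
      3 black
      12 gray
      12 black
      8→5: 5 black — skip
      2 gray
        2→5: 5 black — skip
        9 gray
        9 black
        14 gray
          14→6: 6 is gray → back edge
Back edge closes the cycle 6 → 7 → 8 → 2 → 14 → 6; its vertices are {2, 6, 7, 8, 14}.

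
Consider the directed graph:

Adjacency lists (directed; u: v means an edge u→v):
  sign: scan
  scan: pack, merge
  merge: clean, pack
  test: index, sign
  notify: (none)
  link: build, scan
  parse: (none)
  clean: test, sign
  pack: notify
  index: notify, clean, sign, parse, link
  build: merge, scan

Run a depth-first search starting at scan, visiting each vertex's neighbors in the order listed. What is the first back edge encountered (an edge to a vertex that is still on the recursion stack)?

index->clean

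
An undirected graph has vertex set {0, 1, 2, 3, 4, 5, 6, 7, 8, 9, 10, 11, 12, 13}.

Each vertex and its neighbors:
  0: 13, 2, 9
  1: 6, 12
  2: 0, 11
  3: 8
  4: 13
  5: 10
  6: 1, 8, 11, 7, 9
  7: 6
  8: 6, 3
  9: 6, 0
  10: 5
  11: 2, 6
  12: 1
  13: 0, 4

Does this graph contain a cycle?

Yes

DFS, tracking each vertex's parent; an edge to a visited non-parent vertex closes a cycle.
Start from 6:
visit 6 (parent –)
  visit 1 (parent 6)
    1–6: parent, skip
    visit 12 (parent 1)
      12–1: parent, skip
  visit 8 (parent 6)
    8–6: parent, skip
    visit 3 (parent 8)
      3–8: parent, skip
  visit 11 (parent 6)
    visit 2 (parent 11)
      visit 0 (parent 2)
        visit 13 (parent 0)
          13–0: parent, skip
          visit 4 (parent 13)
            4–13: parent, skip
        0–2: parent, skip
        visit 9 (parent 0)
          9–6: 6 visited and ≠ parent → cycle
Cycle: 6 – 11 – 2 – 0 – 9 – 6.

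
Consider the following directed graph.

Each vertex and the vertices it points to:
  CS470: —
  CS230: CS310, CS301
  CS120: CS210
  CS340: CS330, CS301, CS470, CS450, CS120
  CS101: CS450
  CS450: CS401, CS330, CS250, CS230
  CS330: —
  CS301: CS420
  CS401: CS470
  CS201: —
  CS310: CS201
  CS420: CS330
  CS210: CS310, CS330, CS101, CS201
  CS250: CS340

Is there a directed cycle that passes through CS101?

Yes

CS101 is on a cycle iff CS101 can reach itself via ≥1 edge.
CS101 → CS450 → CS250 → CS340 → CS120 → CS210 → CS101 — yes.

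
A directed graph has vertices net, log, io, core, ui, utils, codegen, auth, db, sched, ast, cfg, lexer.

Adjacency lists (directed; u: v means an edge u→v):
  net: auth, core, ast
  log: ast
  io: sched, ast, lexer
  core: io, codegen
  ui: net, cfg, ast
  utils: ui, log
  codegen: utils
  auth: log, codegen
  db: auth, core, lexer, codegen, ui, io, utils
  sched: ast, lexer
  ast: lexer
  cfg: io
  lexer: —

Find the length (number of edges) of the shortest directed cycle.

5

For each vertex v, BFS finds the shortest path from v back to v.
The shortest such closed walk is utils → ui → net → auth → codegen → utils, length 5.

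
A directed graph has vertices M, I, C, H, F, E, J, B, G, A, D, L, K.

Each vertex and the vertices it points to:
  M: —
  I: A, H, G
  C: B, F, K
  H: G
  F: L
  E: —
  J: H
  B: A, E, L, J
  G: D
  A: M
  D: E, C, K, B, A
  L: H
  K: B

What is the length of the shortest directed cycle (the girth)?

5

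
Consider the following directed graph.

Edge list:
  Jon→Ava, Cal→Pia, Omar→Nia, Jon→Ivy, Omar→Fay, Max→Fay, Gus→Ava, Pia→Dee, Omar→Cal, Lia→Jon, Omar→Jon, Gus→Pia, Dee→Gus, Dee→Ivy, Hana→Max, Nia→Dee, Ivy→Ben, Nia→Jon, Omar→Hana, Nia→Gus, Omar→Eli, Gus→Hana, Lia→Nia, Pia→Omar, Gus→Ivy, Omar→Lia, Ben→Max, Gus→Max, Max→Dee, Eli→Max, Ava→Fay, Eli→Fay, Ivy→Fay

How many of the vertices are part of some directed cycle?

13

A vertex is on a directed cycle iff it belongs to a strongly connected component of size ≥ 2 (or has a self-loop).
The vertices on cycles are {Ben, Cal, Dee, Eli, Gus, Ivy, Jon, Lia, Max, Nia, Pia, Hana, Omar} — 13 in total.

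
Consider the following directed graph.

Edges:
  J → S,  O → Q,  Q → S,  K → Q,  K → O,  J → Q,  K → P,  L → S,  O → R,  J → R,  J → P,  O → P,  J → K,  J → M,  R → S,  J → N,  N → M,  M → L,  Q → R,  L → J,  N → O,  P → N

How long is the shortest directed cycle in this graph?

3

For each vertex v, BFS finds the shortest path from v back to v.
The shortest such closed walk is J → M → L → J, length 3.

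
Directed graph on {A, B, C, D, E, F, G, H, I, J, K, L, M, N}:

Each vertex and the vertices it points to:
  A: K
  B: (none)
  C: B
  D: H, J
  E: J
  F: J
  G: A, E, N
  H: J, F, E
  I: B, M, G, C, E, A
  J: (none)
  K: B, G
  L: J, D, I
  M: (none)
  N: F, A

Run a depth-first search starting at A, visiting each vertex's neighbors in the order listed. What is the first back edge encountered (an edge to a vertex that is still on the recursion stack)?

DFS from A (visiting each vertex's neighbors in the order listed); mark gray on enter, black on exit:
A gray
  K gray
    B gray
    B black
    G gray
      G→A: A is gray → back edge
First back edge: G → A.

G→A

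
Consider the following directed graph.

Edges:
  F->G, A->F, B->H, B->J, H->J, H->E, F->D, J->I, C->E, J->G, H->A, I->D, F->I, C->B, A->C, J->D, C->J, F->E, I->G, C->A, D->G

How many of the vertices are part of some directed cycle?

A vertex is on a directed cycle iff it belongs to a strongly connected component of size ≥ 2 (or has a self-loop).
The vertices on cycles are {A, B, C, H} — 4 in total.

4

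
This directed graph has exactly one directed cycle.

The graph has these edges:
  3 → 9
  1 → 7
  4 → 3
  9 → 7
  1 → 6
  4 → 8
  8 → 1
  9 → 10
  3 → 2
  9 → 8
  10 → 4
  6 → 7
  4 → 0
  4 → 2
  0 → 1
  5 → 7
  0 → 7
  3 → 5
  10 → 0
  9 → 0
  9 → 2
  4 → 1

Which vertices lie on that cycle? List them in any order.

DFS with gray/black marking from 9:
9 gray
  7 gray
  7 black
  10 gray
    4 gray
      3 gray
        2 gray
        2 black
        5 gray
          5→7: 7 black — skip
        5 black
        3→9: 9 is gray → back edge
Back edge closes the cycle 9 → 10 → 4 → 3 → 9; its vertices are {3, 4, 9, 10}.

3, 4, 9, 10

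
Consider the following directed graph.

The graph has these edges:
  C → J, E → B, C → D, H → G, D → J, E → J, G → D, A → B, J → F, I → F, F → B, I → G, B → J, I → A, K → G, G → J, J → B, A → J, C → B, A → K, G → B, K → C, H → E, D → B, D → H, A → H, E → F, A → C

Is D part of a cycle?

D is on a cycle iff D can reach itself via ≥1 edge.
D → H → G → D — yes.

Yes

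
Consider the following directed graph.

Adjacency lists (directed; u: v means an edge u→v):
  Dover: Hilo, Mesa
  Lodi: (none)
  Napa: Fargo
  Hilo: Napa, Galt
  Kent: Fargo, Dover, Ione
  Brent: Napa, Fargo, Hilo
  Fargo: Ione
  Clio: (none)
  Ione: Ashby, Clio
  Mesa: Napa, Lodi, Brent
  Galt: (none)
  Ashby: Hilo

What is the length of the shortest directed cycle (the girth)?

5

For each vertex v, BFS finds the shortest path from v back to v.
The shortest such closed walk is Ione → Ashby → Hilo → Napa → Fargo → Ione, length 5.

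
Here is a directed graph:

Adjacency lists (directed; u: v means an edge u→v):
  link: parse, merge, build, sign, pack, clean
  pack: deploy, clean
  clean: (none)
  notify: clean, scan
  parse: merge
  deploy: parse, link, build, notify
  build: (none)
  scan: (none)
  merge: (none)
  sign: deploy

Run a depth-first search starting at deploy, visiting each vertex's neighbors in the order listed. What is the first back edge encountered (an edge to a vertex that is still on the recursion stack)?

sign→deploy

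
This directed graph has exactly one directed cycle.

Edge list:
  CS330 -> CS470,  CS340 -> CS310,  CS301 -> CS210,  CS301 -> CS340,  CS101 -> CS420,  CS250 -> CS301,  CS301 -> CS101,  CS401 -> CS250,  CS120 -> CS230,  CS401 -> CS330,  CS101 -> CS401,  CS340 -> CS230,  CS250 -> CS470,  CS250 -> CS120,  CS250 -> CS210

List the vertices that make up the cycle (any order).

CS101, CS250, CS301, CS401

DFS with gray/black marking from CS101:
CS101 gray
  CS420 gray
  CS420 black
  CS401 gray
    CS330 gray
      CS470 gray
      CS470 black
    CS330 black
    CS250 gray
      CS301 gray
        CS301→CS101: CS101 is gray → back edge
Back edge closes the cycle CS101 → CS401 → CS250 → CS301 → CS101; its vertices are {CS101, CS250, CS301, CS401}.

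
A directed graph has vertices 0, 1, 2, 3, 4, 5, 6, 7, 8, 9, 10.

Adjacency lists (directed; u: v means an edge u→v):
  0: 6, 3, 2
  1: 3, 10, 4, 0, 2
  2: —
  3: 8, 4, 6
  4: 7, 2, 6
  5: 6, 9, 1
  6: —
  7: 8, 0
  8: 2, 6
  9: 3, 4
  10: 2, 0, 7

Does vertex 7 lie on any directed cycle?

7 is on a cycle iff 7 can reach itself via ≥1 edge.
7 → 0 → 3 → 4 → 7 — yes.

Yes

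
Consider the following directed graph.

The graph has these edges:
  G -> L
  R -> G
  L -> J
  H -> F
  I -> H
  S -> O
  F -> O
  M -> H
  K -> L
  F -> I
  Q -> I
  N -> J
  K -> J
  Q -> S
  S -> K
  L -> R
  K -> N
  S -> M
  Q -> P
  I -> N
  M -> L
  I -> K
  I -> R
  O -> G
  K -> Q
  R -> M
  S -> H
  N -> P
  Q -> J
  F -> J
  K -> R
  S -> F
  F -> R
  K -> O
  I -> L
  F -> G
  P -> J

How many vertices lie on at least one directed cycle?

11

A vertex is on a directed cycle iff it belongs to a strongly connected component of size ≥ 2 (or has a self-loop).
The vertices on cycles are {F, G, H, I, K, L, M, O, Q, R, S} — 11 in total.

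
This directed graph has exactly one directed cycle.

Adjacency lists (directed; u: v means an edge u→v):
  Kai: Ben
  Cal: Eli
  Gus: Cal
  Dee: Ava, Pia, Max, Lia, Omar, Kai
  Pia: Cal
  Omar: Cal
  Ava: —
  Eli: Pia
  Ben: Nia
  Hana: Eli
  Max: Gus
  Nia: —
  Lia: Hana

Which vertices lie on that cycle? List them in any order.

Cal, Eli, Pia

DFS with gray/black marking from Eli:
Eli gray
  Pia gray
    Cal gray
      Cal→Eli: Eli is gray → back edge
Back edge closes the cycle Eli → Pia → Cal → Eli; its vertices are {Cal, Eli, Pia}.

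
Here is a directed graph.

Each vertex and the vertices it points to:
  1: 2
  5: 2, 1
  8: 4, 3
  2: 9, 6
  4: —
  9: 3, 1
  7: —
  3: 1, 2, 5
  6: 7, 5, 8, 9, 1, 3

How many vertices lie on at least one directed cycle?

7

A vertex is on a directed cycle iff it belongs to a strongly connected component of size ≥ 2 (or has a self-loop).
The vertices on cycles are {1, 2, 3, 5, 6, 8, 9} — 7 in total.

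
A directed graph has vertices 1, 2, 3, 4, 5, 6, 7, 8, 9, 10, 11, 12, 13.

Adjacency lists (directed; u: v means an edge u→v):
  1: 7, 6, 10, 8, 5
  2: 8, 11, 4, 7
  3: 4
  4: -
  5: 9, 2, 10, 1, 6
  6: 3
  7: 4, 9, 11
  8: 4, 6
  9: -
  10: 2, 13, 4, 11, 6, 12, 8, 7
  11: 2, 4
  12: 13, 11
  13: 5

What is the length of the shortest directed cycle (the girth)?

For each vertex v, BFS finds the shortest path from v back to v.
The shortest such closed walk is 1 → 5 → 1, length 2.

2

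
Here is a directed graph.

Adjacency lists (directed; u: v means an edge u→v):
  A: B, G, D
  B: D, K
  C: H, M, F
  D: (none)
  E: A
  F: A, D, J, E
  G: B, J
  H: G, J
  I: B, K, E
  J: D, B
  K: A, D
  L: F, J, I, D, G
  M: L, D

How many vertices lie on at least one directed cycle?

A vertex is on a directed cycle iff it belongs to a strongly connected component of size ≥ 2 (or has a self-loop).
The vertices on cycles are {A, B, G, J, K} — 5 in total.

5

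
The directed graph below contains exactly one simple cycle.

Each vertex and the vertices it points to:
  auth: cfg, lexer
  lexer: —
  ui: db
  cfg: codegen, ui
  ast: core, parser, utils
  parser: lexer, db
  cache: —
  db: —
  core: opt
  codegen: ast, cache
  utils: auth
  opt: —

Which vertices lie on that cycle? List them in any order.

DFS with gray/black marking from ast:
ast gray
  core gray
    opt gray
    opt black
  core black
  parser gray
    lexer gray
    lexer black
    db gray
    db black
  parser black
  utils gray
    auth gray
      cfg gray
        codegen gray
          codegen→ast: ast is gray → back edge
Back edge closes the cycle ast → utils → auth → cfg → codegen → ast; its vertices are {ast, cfg, auth, utils, codegen}.

ast, cfg, auth, utils, codegen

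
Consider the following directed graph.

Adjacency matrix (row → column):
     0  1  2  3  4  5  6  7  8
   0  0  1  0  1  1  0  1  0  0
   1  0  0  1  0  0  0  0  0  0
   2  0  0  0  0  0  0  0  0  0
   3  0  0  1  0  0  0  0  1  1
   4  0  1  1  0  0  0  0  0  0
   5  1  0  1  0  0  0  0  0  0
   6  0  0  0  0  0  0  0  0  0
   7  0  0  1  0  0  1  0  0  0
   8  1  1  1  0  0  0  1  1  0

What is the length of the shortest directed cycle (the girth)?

3

For each vertex v, BFS finds the shortest path from v back to v.
The shortest such closed walk is 8 → 0 → 3 → 8, length 3.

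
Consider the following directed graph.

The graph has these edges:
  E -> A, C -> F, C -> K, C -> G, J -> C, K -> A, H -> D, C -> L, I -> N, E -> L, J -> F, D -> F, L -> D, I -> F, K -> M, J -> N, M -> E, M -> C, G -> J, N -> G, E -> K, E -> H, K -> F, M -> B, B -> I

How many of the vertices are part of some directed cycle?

A vertex is on a directed cycle iff it belongs to a strongly connected component of size ≥ 2 (or has a self-loop).
The vertices on cycles are {B, C, E, G, I, J, K, M, N} — 9 in total.

9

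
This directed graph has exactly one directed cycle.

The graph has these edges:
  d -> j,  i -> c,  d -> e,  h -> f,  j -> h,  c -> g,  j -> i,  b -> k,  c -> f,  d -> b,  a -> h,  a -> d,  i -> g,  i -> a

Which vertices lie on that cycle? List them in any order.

DFS with gray/black marking from d:
d gray
  e gray
  e black
  b gray
    k gray
    k black
  b black
  j gray
    h gray
      f gray
      f black
    h black
    i gray
      c gray
        g gray
        g black
        c→f: f black — skip
      c black
      a gray
        a→h: h black — skip
        a→d: d is gray → back edge
Back edge closes the cycle d → j → i → a → d; its vertices are {a, d, i, j}.

a, d, i, j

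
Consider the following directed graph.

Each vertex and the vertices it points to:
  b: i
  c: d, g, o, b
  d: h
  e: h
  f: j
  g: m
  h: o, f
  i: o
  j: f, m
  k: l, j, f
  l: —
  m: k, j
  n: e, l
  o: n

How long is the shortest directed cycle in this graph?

2

For each vertex v, BFS finds the shortest path from v back to v.
The shortest such closed walk is m → j → m, length 2.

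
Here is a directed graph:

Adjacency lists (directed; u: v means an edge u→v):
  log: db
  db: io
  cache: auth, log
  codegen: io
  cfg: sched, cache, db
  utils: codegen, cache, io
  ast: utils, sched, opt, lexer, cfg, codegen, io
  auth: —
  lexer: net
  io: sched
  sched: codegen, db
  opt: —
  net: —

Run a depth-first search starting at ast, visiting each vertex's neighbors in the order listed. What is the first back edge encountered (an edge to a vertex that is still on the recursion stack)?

DFS from ast (visiting each vertex's neighbors in the order listed); mark gray on enter, black on exit:
ast gray
  utils gray
    codegen gray
      io gray
        sched gray
          sched→codegen: codegen is gray → back edge
First back edge: sched → codegen.

sched→codegen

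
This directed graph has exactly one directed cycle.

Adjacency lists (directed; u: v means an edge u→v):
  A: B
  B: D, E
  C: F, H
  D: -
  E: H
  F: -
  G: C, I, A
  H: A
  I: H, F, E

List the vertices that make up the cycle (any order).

A, B, E, H

DFS with gray/black marking from A:
A gray
  B gray
    D gray
    D black
    E gray
      H gray
        H→A: A is gray → back edge
Back edge closes the cycle A → B → E → H → A; its vertices are {A, B, E, H}.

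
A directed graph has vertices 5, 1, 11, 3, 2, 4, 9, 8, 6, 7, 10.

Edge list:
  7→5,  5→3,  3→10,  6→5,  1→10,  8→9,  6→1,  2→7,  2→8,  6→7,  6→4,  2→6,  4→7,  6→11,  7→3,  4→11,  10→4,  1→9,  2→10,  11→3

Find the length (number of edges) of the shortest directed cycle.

For each vertex v, BFS finds the shortest path from v back to v.
The shortest such closed walk is 7 → 3 → 10 → 4 → 7, length 4.

4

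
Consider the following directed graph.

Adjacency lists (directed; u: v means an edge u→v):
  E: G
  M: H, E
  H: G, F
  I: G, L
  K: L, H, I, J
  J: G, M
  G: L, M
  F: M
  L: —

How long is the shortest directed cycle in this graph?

3

For each vertex v, BFS finds the shortest path from v back to v.
The shortest such closed walk is H → F → M → H, length 3.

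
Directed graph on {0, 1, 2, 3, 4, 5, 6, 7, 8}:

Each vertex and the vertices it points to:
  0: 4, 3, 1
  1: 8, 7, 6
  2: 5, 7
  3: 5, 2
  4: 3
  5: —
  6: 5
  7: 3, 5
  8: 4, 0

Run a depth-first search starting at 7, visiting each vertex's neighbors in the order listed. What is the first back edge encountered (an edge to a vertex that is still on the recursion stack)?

DFS from 7 (visiting each vertex's neighbors in the order listed); mark gray on enter, black on exit:
7 gray
  3 gray
    5 gray
    5 black
    2 gray
      2→5: 5 black — skip
      2→7: 7 is gray → back edge
First back edge: 2 → 7.

2->7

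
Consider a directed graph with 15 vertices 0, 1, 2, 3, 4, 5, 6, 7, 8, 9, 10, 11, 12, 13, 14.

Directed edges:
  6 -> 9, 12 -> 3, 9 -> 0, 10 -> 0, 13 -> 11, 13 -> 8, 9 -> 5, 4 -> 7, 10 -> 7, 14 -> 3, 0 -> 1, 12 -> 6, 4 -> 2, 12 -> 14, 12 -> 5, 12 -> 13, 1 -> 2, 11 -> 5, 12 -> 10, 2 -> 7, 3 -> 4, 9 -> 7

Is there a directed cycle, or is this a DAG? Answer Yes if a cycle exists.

DFS with white/gray/black marking, starting from 10:
10 gray
  7 gray
  7 black
  0 gray
    1 gray
      2 gray
        2→7: 7 black — skip
      2 black
    1 black
  0 black
10 black
3 gray
  4 gray
    4→2: 2 black — skip
    4→7: 7 black — skip
  4 black
3 black
5 gray
5 black
6 gray
  9 gray
    9→5: 5 black — skip
    9→7: 7 black — skip
    9→0: 0 black — skip
  9 black
6 black
8 gray
8 black
11 gray
  11→5: 5 black — skip
11 black
12 gray
  12→6: 6 black — skip
  12→10: 10 black — skip
  12→5: 5 black — skip
  12→3: 3 black — skip
  14 gray
    14→3: 3 black — skip
  14 black
  13 gray
    13→11: 11 black — skip
    13→8: 8 black — skip
  13 black
12 black
Every edge goes to a white or black vertex — no back edge, so the graph is acyclic.

No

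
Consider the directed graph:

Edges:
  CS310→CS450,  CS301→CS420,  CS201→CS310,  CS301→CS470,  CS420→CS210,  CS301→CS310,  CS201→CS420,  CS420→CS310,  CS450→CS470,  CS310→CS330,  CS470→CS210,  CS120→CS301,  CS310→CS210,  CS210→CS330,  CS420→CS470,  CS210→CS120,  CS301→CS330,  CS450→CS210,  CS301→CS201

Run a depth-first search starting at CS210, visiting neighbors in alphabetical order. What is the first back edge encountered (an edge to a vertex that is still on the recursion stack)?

DFS from CS210 (visiting neighbors in alphabetical order); mark gray on enter, black on exit:
CS210 gray
  CS120 gray
    CS301 gray
      CS201 gray
        CS310 gray
          CS310→CS210: CS210 is gray → back edge
First back edge: CS310 → CS210.

CS310->CS210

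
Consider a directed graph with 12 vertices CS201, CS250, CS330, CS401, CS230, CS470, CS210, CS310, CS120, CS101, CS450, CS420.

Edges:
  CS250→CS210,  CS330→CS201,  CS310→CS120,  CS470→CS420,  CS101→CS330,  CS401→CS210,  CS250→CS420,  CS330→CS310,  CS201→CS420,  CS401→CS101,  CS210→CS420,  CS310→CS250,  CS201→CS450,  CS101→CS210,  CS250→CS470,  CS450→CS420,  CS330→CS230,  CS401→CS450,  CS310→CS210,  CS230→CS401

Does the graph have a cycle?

DFS with white/gray/black marking, starting from CS101:
CS101 gray
  CS210 gray
    CS420 gray
    CS420 black
  CS210 black
  CS330 gray
    CS310 gray
      CS250 gray
        CS250→CS210: CS210 black — skip
        CS470 gray
          CS470→CS420: CS420 black — skip
        CS470 black
        CS250→CS420: CS420 black — skip
      CS250 black
      CS310→CS210: CS210 black — skip
      CS120 gray
      CS120 black
    CS310 black
    CS201 gray
      CS201→CS420: CS420 black — skip
      CS450 gray
        CS450→CS420: CS420 black — skip
      CS450 black
    CS201 black
    CS230 gray
      CS401 gray
        CS401→CS101: CS101 is gray → back edge
Back edge found, so a cycle exists: CS101 → CS330 → CS230 → CS401 → CS101.

Yes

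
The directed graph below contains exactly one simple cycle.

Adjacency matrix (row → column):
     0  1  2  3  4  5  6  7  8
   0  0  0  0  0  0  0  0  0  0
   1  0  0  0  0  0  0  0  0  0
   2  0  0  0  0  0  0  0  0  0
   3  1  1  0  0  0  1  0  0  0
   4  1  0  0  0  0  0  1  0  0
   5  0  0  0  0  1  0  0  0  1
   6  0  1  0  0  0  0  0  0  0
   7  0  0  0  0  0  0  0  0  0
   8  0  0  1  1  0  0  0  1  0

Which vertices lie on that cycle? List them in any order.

3, 5, 8

DFS with gray/black marking from 5:
5 gray
  8 gray
    3 gray
      0 gray
      0 black
      1 gray
      1 black
      3→5: 5 is gray → back edge
Back edge closes the cycle 5 → 8 → 3 → 5; its vertices are {3, 5, 8}.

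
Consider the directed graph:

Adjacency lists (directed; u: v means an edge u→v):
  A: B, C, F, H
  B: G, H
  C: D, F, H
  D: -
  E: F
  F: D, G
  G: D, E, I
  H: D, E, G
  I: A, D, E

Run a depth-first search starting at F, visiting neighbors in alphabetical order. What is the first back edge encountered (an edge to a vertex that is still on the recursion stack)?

E->F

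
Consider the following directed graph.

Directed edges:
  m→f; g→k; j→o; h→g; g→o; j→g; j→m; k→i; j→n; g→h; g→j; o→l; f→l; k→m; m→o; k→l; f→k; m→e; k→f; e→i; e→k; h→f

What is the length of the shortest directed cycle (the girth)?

For each vertex v, BFS finds the shortest path from v back to v.
The shortest such closed walk is j → g → j, length 2.

2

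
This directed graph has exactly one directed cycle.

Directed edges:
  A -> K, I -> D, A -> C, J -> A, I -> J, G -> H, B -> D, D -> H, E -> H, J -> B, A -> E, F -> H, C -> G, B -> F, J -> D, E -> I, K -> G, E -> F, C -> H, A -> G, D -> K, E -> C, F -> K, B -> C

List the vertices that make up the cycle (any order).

A, E, I, J

DFS with gray/black marking from J:
J gray
  B gray
    F gray
      K gray
        G gray
          H gray
          H black
        G black
      K black
      F→H: H black — skip
    F black
    C gray
      C→G: G black — skip
      C→H: H black — skip
    C black
    D gray
      D→H: H black — skip
      D→K: K black — skip
    D black
  B black
  A gray
    A→G: G black — skip
    A→K: K black — skip
    A→C: C black — skip
    E gray
      I gray
        I→J: J is gray → back edge
Back edge closes the cycle J → A → E → I → J; its vertices are {A, E, I, J}.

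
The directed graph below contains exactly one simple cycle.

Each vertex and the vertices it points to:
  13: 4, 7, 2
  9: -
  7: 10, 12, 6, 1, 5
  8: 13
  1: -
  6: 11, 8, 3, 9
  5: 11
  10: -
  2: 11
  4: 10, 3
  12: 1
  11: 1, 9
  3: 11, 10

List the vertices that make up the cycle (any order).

DFS with gray/black marking from 13:
13 gray
  4 gray
    10 gray
    10 black
    3 gray
      11 gray
        1 gray
        1 black
        9 gray
        9 black
      11 black
      3→10: 10 black — skip
    3 black
  4 black
  7 gray
    7→10: 10 black — skip
    12 gray
      12→1: 1 black — skip
    12 black
    6 gray
      6→11: 11 black — skip
      8 gray
        8→13: 13 is gray → back edge
Back edge closes the cycle 13 → 7 → 6 → 8 → 13; its vertices are {6, 7, 8, 13}.

6, 7, 8, 13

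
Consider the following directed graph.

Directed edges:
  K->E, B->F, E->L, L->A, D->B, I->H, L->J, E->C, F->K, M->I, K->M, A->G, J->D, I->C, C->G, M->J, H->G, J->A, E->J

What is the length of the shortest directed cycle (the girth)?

For each vertex v, BFS finds the shortest path from v back to v.
The shortest such closed walk is F → K → M → J → D → B → F, length 6.

6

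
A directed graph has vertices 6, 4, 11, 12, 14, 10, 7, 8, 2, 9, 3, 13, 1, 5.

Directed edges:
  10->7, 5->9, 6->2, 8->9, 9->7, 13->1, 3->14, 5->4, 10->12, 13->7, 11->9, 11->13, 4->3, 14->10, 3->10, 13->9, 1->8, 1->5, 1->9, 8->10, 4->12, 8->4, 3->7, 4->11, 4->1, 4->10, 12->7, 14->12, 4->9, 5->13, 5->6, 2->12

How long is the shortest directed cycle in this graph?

3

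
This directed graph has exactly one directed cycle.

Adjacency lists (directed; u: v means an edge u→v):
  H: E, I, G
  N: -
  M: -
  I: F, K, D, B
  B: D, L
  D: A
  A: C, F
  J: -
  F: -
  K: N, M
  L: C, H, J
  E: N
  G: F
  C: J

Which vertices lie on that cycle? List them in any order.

DFS with gray/black marking from H:
H gray
  E gray
    N gray
    N black
  E black
  I gray
    F gray
    F black
    K gray
      K→N: N black — skip
      M gray
      M black
    K black
    D gray
      A gray
        C gray
          J gray
          J black
        C black
        A→F: F black — skip
      A black
    D black
    B gray
      B→D: D black — skip
      L gray
        L→C: C black — skip
        L→H: H is gray → back edge
Back edge closes the cycle H → I → B → L → H; its vertices are {B, H, I, L}.

B, H, I, L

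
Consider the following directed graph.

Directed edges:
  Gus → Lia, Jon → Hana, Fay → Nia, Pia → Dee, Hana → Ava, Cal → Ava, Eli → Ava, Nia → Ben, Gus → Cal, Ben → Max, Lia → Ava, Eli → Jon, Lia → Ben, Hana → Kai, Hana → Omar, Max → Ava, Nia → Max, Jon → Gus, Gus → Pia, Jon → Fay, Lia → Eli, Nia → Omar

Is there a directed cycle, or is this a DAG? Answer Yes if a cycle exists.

Yes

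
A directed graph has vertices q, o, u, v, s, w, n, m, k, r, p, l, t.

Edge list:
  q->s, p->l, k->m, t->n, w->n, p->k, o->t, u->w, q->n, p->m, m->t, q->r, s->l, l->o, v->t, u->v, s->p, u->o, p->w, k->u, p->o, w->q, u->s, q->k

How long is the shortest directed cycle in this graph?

4

For each vertex v, BFS finds the shortest path from v back to v.
The shortest such closed walk is p → k → u → s → p, length 4.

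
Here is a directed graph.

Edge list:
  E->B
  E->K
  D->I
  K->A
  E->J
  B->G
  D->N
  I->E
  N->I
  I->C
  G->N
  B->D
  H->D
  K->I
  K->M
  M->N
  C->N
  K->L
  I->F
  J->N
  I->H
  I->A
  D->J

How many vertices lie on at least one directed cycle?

11

A vertex is on a directed cycle iff it belongs to a strongly connected component of size ≥ 2 (or has a self-loop).
The vertices on cycles are {B, C, D, E, G, H, I, J, K, M, N} — 11 in total.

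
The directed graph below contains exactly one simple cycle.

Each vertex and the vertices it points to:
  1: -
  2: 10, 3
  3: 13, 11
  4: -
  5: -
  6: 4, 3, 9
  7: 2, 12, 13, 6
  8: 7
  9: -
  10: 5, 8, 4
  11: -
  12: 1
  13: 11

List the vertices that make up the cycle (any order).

2, 7, 8, 10

DFS with gray/black marking from 7:
7 gray
  2 gray
    10 gray
      5 gray
      5 black
      8 gray
        8→7: 7 is gray → back edge
Back edge closes the cycle 7 → 2 → 10 → 8 → 7; its vertices are {2, 7, 8, 10}.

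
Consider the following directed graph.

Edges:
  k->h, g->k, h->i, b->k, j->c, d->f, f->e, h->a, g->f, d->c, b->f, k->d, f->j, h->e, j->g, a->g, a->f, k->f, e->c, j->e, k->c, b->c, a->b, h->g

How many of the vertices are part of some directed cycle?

A vertex is on a directed cycle iff it belongs to a strongly connected component of size ≥ 2 (or has a self-loop).
The vertices on cycles are {a, b, d, f, g, h, j, k} — 8 in total.

8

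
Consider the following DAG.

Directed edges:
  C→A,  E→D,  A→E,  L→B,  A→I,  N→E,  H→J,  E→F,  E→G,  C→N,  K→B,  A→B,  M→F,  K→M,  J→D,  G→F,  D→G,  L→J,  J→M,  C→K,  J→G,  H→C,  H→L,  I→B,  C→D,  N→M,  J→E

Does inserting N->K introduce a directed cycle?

Adding N→K creates a cycle iff K can already reach N.
Explore from K: no path reaches N. The graph stays acyclic.

No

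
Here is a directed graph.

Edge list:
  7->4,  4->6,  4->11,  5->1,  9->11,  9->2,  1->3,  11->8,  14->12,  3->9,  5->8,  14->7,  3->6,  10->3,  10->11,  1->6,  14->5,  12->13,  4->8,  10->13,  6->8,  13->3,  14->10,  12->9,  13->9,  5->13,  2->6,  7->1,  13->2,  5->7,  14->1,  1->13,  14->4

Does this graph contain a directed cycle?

DFS with white/gray/black marking, starting from 3:
3 gray
  6 gray
    8 gray
    8 black
  6 black
  9 gray
    2 gray
      2→6: 6 black — skip
    2 black
    11 gray
      11→8: 8 black — skip
    11 black
  9 black
3 black
1 gray
  13 gray
    13→3: 3 black — skip
    13→2: 2 black — skip
    13→9: 9 black — skip
  13 black
  1→3: 3 black — skip
  1→6: 6 black — skip
1 black
4 gray
  4→11: 11 black — skip
  4→6: 6 black — skip
  4→8: 8 black — skip
4 black
5 gray
  5→8: 8 black — skip
  5→1: 1 black — skip
  5→13: 13 black — skip
  7 gray
    7→4: 4 black — skip
    7→1: 1 black — skip
  7 black
5 black
10 gray
  10→3: 3 black — skip
  10→13: 13 black — skip
  10→11: 11 black — skip
10 black
12 gray
  12→13: 13 black — skip
  12→9: 9 black — skip
12 black
14 gray
  14→4: 4 black — skip
  14→10: 10 black — skip
  14→7: 7 black — skip
  14→12: 12 black — skip
  14→5: 5 black — skip
  14→1: 1 black — skip
14 black
Every edge goes to a white or black vertex — no back edge, so the graph is acyclic.

No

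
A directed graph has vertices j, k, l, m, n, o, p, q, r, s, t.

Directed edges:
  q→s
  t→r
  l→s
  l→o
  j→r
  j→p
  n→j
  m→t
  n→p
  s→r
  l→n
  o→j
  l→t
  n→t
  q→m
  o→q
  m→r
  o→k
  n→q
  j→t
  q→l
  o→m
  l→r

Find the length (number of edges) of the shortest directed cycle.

3

For each vertex v, BFS finds the shortest path from v back to v.
The shortest such closed walk is l → n → q → l, length 3.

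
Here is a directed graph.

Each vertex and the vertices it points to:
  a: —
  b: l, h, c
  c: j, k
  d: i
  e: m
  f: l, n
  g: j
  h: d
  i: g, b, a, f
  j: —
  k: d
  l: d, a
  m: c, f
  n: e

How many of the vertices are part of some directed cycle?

11

A vertex is on a directed cycle iff it belongs to a strongly connected component of size ≥ 2 (or has a self-loop).
The vertices on cycles are {b, c, d, e, f, h, i, k, l, m, n} — 11 in total.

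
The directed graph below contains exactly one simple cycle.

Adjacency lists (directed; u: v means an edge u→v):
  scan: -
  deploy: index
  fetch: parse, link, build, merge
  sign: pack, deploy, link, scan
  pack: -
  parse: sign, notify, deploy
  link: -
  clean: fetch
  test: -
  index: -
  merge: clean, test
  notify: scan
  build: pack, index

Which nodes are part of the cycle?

DFS with gray/black marking from fetch:
fetch gray
  parse gray
    sign gray
      pack gray
      pack black
      deploy gray
        index gray
        index black
      deploy black
      link gray
      link black
      scan gray
      scan black
    sign black
    notify gray
      notify→scan: scan black — skip
    notify black
    parse→deploy: deploy black — skip
  parse black
  fetch→link: link black — skip
  build gray
    build→pack: pack black — skip
    build→index: index black — skip
  build black
  merge gray
    clean gray
      clean→fetch: fetch is gray → back edge
Back edge closes the cycle fetch → merge → clean → fetch; its vertices are {clean, fetch, merge}.

clean, fetch, merge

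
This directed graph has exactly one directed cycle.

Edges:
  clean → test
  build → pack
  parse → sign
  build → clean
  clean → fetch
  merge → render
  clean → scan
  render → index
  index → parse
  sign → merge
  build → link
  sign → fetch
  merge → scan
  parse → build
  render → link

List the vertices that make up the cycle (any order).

sign, index, merge, parse, render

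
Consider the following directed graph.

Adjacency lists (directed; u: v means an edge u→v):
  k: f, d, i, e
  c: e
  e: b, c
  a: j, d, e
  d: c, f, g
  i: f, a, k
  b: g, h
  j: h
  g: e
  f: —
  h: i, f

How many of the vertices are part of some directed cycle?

10

A vertex is on a directed cycle iff it belongs to a strongly connected component of size ≥ 2 (or has a self-loop).
The vertices on cycles are {a, b, c, d, e, g, h, i, j, k} — 10 in total.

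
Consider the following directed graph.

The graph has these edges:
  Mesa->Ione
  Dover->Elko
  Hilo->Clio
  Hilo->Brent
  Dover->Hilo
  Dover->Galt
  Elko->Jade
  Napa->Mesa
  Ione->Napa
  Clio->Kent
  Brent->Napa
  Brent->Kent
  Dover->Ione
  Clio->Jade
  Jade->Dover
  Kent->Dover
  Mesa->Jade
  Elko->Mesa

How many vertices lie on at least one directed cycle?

10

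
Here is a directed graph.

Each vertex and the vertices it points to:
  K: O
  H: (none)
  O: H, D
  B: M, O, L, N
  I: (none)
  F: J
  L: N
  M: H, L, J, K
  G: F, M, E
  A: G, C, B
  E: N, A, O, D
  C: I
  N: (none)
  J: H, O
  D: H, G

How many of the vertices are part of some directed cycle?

10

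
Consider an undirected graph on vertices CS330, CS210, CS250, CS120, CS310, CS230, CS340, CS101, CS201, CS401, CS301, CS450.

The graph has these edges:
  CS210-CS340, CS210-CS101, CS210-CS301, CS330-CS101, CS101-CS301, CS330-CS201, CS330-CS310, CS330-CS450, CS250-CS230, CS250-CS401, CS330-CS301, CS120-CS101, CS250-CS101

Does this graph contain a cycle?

DFS, tracking each vertex's parent; an edge to a visited non-parent vertex closes a cycle.
Start from CS450:
visit CS450 (parent –)
  visit CS330 (parent CS450)
    CS330–CS450: parent, skip
    visit CS101 (parent CS330)
      visit CS301 (parent CS101)
        CS301–CS330: CS330 visited and ≠ parent → cycle
Cycle: CS330 – CS101 – CS301 – CS330.

Yes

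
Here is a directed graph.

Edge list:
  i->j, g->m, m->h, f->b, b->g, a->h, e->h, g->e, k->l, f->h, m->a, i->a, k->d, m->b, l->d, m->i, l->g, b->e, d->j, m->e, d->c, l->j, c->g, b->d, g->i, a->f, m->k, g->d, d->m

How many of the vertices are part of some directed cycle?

A vertex is on a directed cycle iff it belongs to a strongly connected component of size ≥ 2 (or has a self-loop).
The vertices on cycles are {a, b, c, d, f, g, i, k, l, m} — 10 in total.

10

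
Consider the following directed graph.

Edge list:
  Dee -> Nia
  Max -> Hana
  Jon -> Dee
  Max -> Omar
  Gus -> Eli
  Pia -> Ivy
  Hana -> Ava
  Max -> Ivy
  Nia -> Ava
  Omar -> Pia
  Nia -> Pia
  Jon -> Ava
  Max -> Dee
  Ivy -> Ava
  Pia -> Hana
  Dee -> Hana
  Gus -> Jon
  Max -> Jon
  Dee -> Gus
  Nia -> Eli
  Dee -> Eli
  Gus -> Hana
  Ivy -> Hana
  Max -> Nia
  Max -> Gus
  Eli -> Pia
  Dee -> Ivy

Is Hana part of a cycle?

Hana lies on a cycle iff there is a path from Hana back to itself.
Exploring from Hana, it never reaches itself; equivalently, its strongly connected component is a singleton.

No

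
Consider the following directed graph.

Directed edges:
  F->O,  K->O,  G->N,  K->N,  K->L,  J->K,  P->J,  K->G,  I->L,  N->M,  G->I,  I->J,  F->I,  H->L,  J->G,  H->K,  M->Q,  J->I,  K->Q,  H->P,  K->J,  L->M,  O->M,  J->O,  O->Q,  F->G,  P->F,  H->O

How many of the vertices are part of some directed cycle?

A vertex is on a directed cycle iff it belongs to a strongly connected component of size ≥ 2 (or has a self-loop).
The vertices on cycles are {G, I, J, K} — 4 in total.

4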